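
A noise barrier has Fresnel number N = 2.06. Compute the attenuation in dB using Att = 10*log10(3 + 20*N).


3 + 20*N = 3 + 20*2.06 = 44.2
Att = 10*log10(44.2) = 16.454 dB


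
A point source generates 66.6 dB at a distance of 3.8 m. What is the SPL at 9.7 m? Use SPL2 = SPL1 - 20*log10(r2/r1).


r2/r1 = 9.7/3.8 = 2.55263
Correction = 20*log10(2.55263) = 8.13976 dB
SPL2 = 66.6 - 8.13976 = 58.46 dB


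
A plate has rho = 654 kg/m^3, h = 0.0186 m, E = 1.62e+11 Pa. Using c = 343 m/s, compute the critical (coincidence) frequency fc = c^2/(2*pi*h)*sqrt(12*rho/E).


12*rho/E = 12*654/1.62e+11 = 4.84444e-08
sqrt(12*rho/E) = sqrt(4.84444e-08) = 0.000220101
c^2/(2*pi*h) = 343^2/(2*pi*0.0186) = 1.00669e+06
fc = 1.00669e+06 * 0.000220101 = 221.57 Hz


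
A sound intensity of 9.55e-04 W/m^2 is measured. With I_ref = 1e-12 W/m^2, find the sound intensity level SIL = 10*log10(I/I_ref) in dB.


I / I_ref = 9.55e-04 / 1e-12 = 9.55e+08
SIL = 10 * log10(9.55e+08) = 89.8 dB


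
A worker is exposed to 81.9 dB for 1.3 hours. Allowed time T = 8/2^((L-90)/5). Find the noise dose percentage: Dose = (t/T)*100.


T_allowed = 8 / 2^((81.9 - 90)/5) = 24.59 hr
Dose = 1.3 / 24.59 * 100 = 5.2867 %


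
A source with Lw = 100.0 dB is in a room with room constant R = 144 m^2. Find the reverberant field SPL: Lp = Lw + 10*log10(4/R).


4/R = 4/144 = 0.0277778
Lp = 100.0 + 10*log10(0.0277778) = 84.437 dB


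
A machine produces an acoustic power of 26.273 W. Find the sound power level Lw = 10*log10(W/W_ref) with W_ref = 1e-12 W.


W / W_ref = 26.273 / 1e-12 = 2.6273e+13
Lw = 10 * log10(2.6273e+13) = 134.2 dB


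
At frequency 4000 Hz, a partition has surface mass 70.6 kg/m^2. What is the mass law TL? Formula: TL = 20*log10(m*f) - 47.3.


m * f = 70.6 * 4000 = 282400
20*log10(282400) = 109.017 dB
TL = 109.017 - 47.3 = 61.717 dB


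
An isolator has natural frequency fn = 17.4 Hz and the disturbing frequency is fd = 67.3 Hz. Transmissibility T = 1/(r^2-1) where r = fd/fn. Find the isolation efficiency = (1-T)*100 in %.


r = 67.3 / 17.4 = 3.86782
r^2 - 1 = 3.86782^2 - 1 = 13.96
T = 1/13.96 = 0.0716332
Efficiency = (1 - 0.0716332)*100 = 92.837 %


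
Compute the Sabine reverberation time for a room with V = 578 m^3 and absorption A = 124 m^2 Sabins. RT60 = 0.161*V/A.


RT60 = 0.161 * 578 / 124 = 0.75047 s


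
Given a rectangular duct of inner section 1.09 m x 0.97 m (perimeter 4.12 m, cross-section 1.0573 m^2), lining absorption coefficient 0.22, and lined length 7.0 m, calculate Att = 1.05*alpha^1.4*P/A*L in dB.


alpha^1.4 = 0.22^1.4 = 0.120058
Attenuation rate = 1.05 * alpha^1.4 * P / A
= 1.05 * 0.120058 * 4.12 / 1.0573 = 0.491224 dB/m
Total Att = 0.491224 * 7.0 = 3.4386 dB


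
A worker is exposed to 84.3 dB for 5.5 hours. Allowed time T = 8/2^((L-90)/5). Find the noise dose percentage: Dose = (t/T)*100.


T_allowed = 8 / 2^((84.3 - 90)/5) = 17.6305 hr
Dose = 5.5 / 17.6305 * 100 = 31.196 %


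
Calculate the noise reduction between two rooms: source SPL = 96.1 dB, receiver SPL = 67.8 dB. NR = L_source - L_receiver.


NR = L_source - L_receiver (difference between source and receiving room levels)
NR = 96.1 - 67.8 = 28.3 dB


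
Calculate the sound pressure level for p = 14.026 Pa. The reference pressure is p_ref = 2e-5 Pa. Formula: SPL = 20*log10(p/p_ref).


p / p_ref = 14.026 / 2e-5 = 701300
SPL = 20 * log10(701300) = 116.92 dB


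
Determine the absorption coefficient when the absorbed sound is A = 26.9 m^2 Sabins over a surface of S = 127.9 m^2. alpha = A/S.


Absorption coefficient = absorbed power / incident power
alpha = A / S = 26.9 / 127.9 = 0.21032


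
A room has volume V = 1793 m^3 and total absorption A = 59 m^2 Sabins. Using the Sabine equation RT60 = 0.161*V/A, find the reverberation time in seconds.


RT60 = 0.161 * 1793 / 59 = 4.8928 s


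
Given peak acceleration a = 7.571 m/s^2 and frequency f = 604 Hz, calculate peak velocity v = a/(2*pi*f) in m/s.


omega = 2*pi*f = 2*pi*604 = 3795.04 rad/s
v = a / omega = 7.571 / 3795.04 = 0.001995 m/s


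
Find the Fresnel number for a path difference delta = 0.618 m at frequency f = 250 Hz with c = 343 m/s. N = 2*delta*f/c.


N = 2*delta*f/c = 2*delta/lambda, where lambda = c/f
lambda = 343 / 250 = 1.372 m
N = 2 * 0.618 / 1.372 = 0.90087


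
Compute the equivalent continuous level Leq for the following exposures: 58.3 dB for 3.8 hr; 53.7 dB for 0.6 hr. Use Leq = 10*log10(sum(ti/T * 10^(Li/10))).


T_total = 3.8 + 0.6 = 4.4 hr
(3.8/4.4) * 10^(58.3/10) = 583890
(0.6/4.4) * 10^(53.7/10) = 31966.8
Sum = 583890 + 31966.8 = 615857
Leq = 10*log10(615857) = 57.895 dB


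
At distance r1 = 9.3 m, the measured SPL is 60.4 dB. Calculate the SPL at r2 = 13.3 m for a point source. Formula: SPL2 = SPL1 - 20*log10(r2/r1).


r2/r1 = 13.3/9.3 = 1.43011
Correction = 20*log10(1.43011) = 3.10739 dB
SPL2 = 60.4 - 3.10739 = 57.293 dB


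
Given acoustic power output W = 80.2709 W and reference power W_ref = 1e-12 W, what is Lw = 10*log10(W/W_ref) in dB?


W / W_ref = 80.2709 / 1e-12 = 8.02709e+13
Lw = 10 * log10(8.02709e+13) = 139.05 dB


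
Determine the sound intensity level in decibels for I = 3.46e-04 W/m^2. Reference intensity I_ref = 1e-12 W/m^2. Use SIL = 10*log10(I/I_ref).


I / I_ref = 3.46e-04 / 1e-12 = 3.46e+08
SIL = 10 * log10(3.46e+08) = 85.391 dB


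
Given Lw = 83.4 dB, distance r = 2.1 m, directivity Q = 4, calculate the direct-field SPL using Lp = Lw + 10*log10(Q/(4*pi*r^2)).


4*pi*r^2 = 4*pi*2.1^2 = 55.4177 m^2
Q / (4*pi*r^2) = 4 / 55.4177 = 0.0721791
Lp = 83.4 + 10*log10(0.0721791) = 71.984 dB


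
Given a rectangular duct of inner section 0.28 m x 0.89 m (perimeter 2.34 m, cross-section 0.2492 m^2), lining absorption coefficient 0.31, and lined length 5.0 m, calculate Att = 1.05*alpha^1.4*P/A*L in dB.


alpha^1.4 = 0.31^1.4 = 0.194047
Attenuation rate = 1.05 * alpha^1.4 * P / A
= 1.05 * 0.194047 * 2.34 / 0.2492 = 1.91322 dB/m
Total Att = 1.91322 * 5.0 = 9.5661 dB


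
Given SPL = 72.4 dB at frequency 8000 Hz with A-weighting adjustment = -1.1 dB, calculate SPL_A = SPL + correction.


A-weighting table: 8000 Hz -> -1.1 dB correction
SPL_A = SPL + correction = 72.4 + (-1.1) = 71.3 dBA


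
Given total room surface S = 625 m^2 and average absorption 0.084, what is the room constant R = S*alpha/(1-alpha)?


R = 625 * 0.084 / (1 - 0.084) = 57.314 m^2


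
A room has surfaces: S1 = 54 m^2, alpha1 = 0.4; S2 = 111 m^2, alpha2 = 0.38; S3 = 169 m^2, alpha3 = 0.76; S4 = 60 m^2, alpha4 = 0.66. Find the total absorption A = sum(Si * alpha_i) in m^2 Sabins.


54 * 0.4 = 21.6
111 * 0.38 = 42.18
169 * 0.76 = 128.44
60 * 0.66 = 39.6
A_total = 21.6 + 42.18 + 128.44 + 39.6 = 231.82 m^2


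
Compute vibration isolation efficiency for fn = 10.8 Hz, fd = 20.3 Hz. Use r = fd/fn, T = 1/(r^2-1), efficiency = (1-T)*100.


r = 20.3 / 10.8 = 1.87963
r^2 - 1 = 1.87963^2 - 1 = 2.53301
T = 1/2.53301 = 0.394787
Efficiency = (1 - 0.394787)*100 = 60.521 %


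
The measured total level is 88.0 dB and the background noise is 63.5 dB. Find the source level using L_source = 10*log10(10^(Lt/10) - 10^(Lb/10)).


10^(88.0/10) = 6.30957e+08
10^(63.5/10) = 2.23872e+06
Difference = 6.30957e+08 - 2.23872e+06 = 6.28718e+08
L_source = 10*log10(6.28718e+08) = 87.985 dB


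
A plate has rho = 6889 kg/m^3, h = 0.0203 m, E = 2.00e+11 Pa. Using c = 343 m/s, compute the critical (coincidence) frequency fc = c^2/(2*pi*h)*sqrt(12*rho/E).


12*rho/E = 12*6889/2.00e+11 = 4.1334e-07
sqrt(12*rho/E) = sqrt(4.1334e-07) = 0.000642915
c^2/(2*pi*h) = 343^2/(2*pi*0.0203) = 922385
fc = 922385 * 0.000642915 = 593.02 Hz


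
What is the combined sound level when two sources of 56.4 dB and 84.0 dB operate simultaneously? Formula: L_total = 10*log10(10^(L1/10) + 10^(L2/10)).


10^(56.4/10) = 436516
10^(84.0/10) = 2.51189e+08
Sum = 436516 + 2.51189e+08 = 2.51626e+08
L_total = 10*log10(2.51626e+08) = 84.008 dB


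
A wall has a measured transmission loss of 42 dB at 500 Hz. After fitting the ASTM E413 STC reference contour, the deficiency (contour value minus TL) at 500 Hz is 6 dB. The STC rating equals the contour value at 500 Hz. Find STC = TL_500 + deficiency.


By ASTM E413, STC = value of the fitted reference contour at 500 Hz.
Contour value at 500 Hz = TL_500 + deficiency = 42 + 6 = 48
STC = 48


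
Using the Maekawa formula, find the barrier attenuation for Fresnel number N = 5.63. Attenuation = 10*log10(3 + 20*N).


3 + 20*N = 3 + 20*5.63 = 115.6
Att = 10*log10(115.6) = 20.63 dB


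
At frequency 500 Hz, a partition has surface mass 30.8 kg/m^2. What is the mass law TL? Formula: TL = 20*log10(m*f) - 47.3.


m * f = 30.8 * 500 = 15400
20*log10(15400) = 83.7504 dB
TL = 83.7504 - 47.3 = 36.45 dB


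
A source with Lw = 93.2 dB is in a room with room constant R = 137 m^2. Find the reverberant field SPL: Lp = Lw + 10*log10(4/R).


4/R = 4/137 = 0.0291971
Lp = 93.2 + 10*log10(0.0291971) = 77.853 dB


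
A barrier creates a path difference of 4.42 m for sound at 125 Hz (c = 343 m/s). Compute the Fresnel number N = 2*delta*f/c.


N = 2*delta*f/c = 2*delta/lambda, where lambda = c/f
lambda = 343 / 125 = 2.744 m
N = 2 * 4.42 / 2.744 = 3.2216


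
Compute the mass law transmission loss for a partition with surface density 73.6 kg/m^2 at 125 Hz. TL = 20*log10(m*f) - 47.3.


m * f = 73.6 * 125 = 9200
20*log10(9200) = 79.2758 dB
TL = 79.2758 - 47.3 = 31.976 dB


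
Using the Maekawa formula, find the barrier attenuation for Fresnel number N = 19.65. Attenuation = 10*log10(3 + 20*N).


3 + 20*N = 3 + 20*19.65 = 396
Att = 10*log10(396) = 25.977 dB


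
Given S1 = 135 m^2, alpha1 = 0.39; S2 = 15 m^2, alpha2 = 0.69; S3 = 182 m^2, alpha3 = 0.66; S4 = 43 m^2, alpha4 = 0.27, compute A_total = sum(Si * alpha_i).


135 * 0.39 = 52.65
15 * 0.69 = 10.35
182 * 0.66 = 120.12
43 * 0.27 = 11.61
A_total = 52.65 + 10.35 + 120.12 + 11.61 = 194.73 m^2


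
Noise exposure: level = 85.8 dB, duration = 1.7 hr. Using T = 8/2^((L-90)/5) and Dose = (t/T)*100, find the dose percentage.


T_allowed = 8 / 2^((85.8 - 90)/5) = 14.3204 hr
Dose = 1.7 / 14.3204 * 100 = 11.871 %


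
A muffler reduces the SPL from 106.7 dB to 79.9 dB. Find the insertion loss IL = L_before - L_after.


Insertion loss = SPL without muffler - SPL with muffler
IL = 106.7 - 79.9 = 26.8 dB


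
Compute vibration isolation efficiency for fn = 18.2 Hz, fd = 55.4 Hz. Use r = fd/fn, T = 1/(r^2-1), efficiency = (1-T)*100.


r = 55.4 / 18.2 = 3.04396
r^2 - 1 = 3.04396^2 - 1 = 8.26569
T = 1/8.26569 = 0.120982
Efficiency = (1 - 0.120982)*100 = 87.902 %


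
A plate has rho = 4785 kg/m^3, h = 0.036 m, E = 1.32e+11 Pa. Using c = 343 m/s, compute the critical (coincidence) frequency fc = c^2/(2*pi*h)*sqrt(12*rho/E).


12*rho/E = 12*4785/1.32e+11 = 4.35e-07
sqrt(12*rho/E) = sqrt(4.35e-07) = 0.000659545
c^2/(2*pi*h) = 343^2/(2*pi*0.036) = 520123
fc = 520123 * 0.000659545 = 343.04 Hz


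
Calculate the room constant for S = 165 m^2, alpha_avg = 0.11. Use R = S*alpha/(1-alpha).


R = 165 * 0.11 / (1 - 0.11) = 20.393 m^2


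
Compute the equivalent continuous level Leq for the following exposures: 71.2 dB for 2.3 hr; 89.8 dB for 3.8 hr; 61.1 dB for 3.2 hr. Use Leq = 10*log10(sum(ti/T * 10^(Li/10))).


T_total = 2.3 + 3.8 + 3.2 = 9.3 hr
(2.3/9.3) * 10^(71.2/10) = 3.2602e+06
(3.8/9.3) * 10^(89.8/10) = 3.90212e+08
(3.2/9.3) * 10^(61.1/10) = 443269
Sum = 3.2602e+06 + 3.90212e+08 + 443269 = 3.93915e+08
Leq = 10*log10(3.93915e+08) = 85.954 dB


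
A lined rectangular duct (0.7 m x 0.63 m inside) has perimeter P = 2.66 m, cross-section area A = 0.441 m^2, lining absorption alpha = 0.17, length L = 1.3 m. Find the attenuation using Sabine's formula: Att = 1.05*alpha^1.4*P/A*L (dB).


alpha^1.4 = 0.17^1.4 = 0.0836813
Attenuation rate = 1.05 * alpha^1.4 * P / A
= 1.05 * 0.0836813 * 2.66 / 0.441 = 0.529982 dB/m
Total Att = 0.529982 * 1.3 = 0.68898 dB


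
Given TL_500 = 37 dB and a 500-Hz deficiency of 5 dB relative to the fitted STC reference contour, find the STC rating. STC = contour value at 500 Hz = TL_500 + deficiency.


By ASTM E413, STC = value of the fitted reference contour at 500 Hz.
Contour value at 500 Hz = TL_500 + deficiency = 37 + 5 = 42
STC = 42


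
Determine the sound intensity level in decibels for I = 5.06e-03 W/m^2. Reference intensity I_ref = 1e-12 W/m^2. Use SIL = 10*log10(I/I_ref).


I / I_ref = 5.06e-03 / 1e-12 = 5.06e+09
SIL = 10 * log10(5.06e+09) = 97.042 dB


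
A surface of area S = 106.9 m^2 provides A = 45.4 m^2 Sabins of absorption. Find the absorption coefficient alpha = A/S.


Absorption coefficient = absorbed power / incident power
alpha = A / S = 45.4 / 106.9 = 0.4247


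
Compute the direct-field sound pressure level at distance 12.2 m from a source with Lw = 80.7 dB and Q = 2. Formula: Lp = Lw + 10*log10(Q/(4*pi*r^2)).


4*pi*r^2 = 4*pi*12.2^2 = 1870.38 m^2
Q / (4*pi*r^2) = 2 / 1870.38 = 0.0010693
Lp = 80.7 + 10*log10(0.0010693) = 50.991 dB


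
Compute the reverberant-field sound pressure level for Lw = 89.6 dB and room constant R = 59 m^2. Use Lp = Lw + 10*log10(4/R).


4/R = 4/59 = 0.0677966
Lp = 89.6 + 10*log10(0.0677966) = 77.912 dB


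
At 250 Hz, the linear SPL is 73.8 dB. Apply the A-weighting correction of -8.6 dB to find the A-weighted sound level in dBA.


A-weighting table: 250 Hz -> -8.6 dB correction
SPL_A = SPL + correction = 73.8 + (-8.6) = 65.2 dBA


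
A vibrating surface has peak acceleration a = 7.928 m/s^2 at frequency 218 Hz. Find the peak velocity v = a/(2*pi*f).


omega = 2*pi*f = 2*pi*218 = 1369.73 rad/s
v = a / omega = 7.928 / 1369.73 = 0.005788 m/s


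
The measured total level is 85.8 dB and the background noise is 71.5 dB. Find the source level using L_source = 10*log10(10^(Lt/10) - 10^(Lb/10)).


10^(85.8/10) = 3.80189e+08
10^(71.5/10) = 1.41254e+07
Difference = 3.80189e+08 - 1.41254e+07 = 3.66064e+08
L_source = 10*log10(3.66064e+08) = 85.636 dB


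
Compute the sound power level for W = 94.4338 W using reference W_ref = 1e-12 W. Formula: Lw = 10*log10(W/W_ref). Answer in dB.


W / W_ref = 94.4338 / 1e-12 = 9.44338e+13
Lw = 10 * log10(9.44338e+13) = 139.75 dB


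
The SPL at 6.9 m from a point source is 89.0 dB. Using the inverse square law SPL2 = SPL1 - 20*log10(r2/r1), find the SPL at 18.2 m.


r2/r1 = 18.2/6.9 = 2.63768
Correction = 20*log10(2.63768) = 8.42444 dB
SPL2 = 89.0 - 8.42444 = 80.576 dB


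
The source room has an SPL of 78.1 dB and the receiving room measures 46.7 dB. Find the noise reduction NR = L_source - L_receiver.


NR = L_source - L_receiver (difference between source and receiving room levels)
NR = 78.1 - 46.7 = 31.4 dB


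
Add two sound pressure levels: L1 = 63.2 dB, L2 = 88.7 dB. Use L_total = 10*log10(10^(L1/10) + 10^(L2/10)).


10^(63.2/10) = 2.0893e+06
10^(88.7/10) = 7.4131e+08
Sum = 2.0893e+06 + 7.4131e+08 = 7.43399e+08
L_total = 10*log10(7.43399e+08) = 88.712 dB


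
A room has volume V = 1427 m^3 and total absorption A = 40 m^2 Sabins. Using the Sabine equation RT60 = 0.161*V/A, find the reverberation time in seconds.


RT60 = 0.161 * 1427 / 40 = 5.7437 s


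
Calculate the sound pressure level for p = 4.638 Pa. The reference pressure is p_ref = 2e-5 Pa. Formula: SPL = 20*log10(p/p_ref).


p / p_ref = 4.638 / 2e-5 = 231900
SPL = 20 * log10(231900) = 107.31 dB


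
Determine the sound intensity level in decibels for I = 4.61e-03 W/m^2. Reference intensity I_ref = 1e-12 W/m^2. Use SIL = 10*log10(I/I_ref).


I / I_ref = 4.61e-03 / 1e-12 = 4.61e+09
SIL = 10 * log10(4.61e+09) = 96.637 dB


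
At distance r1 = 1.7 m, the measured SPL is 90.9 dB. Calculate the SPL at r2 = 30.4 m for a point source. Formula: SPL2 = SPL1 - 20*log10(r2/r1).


r2/r1 = 30.4/1.7 = 17.8824
Correction = 20*log10(17.8824) = 25.0485 dB
SPL2 = 90.9 - 25.0485 = 65.852 dB


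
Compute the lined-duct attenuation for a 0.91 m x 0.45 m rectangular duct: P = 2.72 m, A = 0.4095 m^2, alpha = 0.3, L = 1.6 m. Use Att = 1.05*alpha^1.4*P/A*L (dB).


alpha^1.4 = 0.3^1.4 = 0.18534
Attenuation rate = 1.05 * alpha^1.4 * P / A
= 1.05 * 0.18534 * 2.72 / 0.4095 = 1.29263 dB/m
Total Att = 1.29263 * 1.6 = 2.0682 dB


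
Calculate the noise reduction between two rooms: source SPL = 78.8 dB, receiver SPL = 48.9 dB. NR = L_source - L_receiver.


NR = L_source - L_receiver (difference between source and receiving room levels)
NR = 78.8 - 48.9 = 29.9 dB


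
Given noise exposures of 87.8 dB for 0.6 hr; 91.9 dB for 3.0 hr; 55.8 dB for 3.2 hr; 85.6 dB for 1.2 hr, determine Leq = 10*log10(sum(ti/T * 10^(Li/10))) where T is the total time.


T_total = 0.6 + 3.0 + 3.2 + 1.2 = 8.0 hr
(0.6/8.0) * 10^(87.8/10) = 4.5192e+07
(3.0/8.0) * 10^(91.9/10) = 5.80806e+08
(3.2/8.0) * 10^(55.8/10) = 152076
(1.2/8.0) * 10^(85.6/10) = 5.44617e+07
Sum = 4.5192e+07 + 5.80806e+08 + 152076 + 5.44617e+07 = 6.80612e+08
Leq = 10*log10(6.80612e+08) = 88.329 dB


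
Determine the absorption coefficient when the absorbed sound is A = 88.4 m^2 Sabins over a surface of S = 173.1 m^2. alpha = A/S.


Absorption coefficient = absorbed power / incident power
alpha = A / S = 88.4 / 173.1 = 0.51069


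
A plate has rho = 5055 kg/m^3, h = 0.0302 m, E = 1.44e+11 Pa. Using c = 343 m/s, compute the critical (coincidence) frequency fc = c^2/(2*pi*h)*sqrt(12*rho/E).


12*rho/E = 12*5055/1.44e+11 = 4.2125e-07
sqrt(12*rho/E) = sqrt(4.2125e-07) = 0.000649038
c^2/(2*pi*h) = 343^2/(2*pi*0.0302) = 620014
fc = 620014 * 0.000649038 = 402.41 Hz


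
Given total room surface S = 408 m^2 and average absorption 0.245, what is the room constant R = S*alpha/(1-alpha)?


R = 408 * 0.245 / (1 - 0.245) = 132.4 m^2


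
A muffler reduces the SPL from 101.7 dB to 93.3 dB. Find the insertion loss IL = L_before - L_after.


Insertion loss = SPL without muffler - SPL with muffler
IL = 101.7 - 93.3 = 8.4 dB


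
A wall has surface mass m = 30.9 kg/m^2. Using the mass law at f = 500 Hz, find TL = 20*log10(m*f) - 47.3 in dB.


m * f = 30.9 * 500 = 15450
20*log10(15450) = 83.7786 dB
TL = 83.7786 - 47.3 = 36.479 dB


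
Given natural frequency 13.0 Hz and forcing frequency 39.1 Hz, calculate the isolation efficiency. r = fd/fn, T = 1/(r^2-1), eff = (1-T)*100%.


r = 39.1 / 13.0 = 3.00769
r^2 - 1 = 3.00769^2 - 1 = 8.0462
T = 1/8.0462 = 0.124282
Efficiency = (1 - 0.124282)*100 = 87.572 %


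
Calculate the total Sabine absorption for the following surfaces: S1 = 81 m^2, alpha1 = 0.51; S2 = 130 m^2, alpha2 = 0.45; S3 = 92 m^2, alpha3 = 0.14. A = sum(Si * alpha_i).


81 * 0.51 = 41.31
130 * 0.45 = 58.5
92 * 0.14 = 12.88
A_total = 41.31 + 58.5 + 12.88 = 112.69 m^2


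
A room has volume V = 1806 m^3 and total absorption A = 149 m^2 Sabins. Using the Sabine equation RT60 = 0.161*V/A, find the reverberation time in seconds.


RT60 = 0.161 * 1806 / 149 = 1.9514 s


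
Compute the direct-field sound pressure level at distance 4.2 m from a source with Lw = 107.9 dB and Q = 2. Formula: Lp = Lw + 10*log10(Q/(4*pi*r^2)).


4*pi*r^2 = 4*pi*4.2^2 = 221.671 m^2
Q / (4*pi*r^2) = 2 / 221.671 = 0.00902238
Lp = 107.9 + 10*log10(0.00902238) = 87.453 dB


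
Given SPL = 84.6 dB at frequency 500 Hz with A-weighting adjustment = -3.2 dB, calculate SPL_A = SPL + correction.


A-weighting table: 500 Hz -> -3.2 dB correction
SPL_A = SPL + correction = 84.6 + (-3.2) = 81.4 dBA


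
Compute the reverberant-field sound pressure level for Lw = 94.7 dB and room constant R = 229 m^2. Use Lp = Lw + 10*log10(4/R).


4/R = 4/229 = 0.0174672
Lp = 94.7 + 10*log10(0.0174672) = 77.122 dB


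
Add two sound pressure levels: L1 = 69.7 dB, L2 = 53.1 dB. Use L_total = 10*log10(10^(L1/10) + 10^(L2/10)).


10^(69.7/10) = 9.33254e+06
10^(53.1/10) = 204174
Sum = 9.33254e+06 + 204174 = 9.53671e+06
L_total = 10*log10(9.53671e+06) = 69.794 dB


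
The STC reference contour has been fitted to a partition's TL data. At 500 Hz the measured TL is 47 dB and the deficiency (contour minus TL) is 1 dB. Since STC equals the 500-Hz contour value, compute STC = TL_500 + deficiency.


By ASTM E413, STC = value of the fitted reference contour at 500 Hz.
Contour value at 500 Hz = TL_500 + deficiency = 47 + 1 = 48
STC = 48


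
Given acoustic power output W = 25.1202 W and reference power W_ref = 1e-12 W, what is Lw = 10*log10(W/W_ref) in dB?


W / W_ref = 25.1202 / 1e-12 = 2.51202e+13
Lw = 10 * log10(2.51202e+13) = 134 dB


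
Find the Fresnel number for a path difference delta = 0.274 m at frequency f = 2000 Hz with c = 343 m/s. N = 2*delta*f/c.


N = 2*delta*f/c = 2*delta/lambda, where lambda = c/f
lambda = 343 / 2000 = 0.1715 m
N = 2 * 0.274 / 0.1715 = 3.1953


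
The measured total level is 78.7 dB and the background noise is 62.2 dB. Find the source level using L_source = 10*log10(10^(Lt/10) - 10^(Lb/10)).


10^(78.7/10) = 7.4131e+07
10^(62.2/10) = 1.65959e+06
Difference = 7.4131e+07 - 1.65959e+06 = 7.24714e+07
L_source = 10*log10(7.24714e+07) = 78.602 dB


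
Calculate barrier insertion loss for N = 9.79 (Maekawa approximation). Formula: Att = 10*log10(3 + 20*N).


3 + 20*N = 3 + 20*9.79 = 198.8
Att = 10*log10(198.8) = 22.984 dB


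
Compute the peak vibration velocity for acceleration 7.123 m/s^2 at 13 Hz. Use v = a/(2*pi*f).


omega = 2*pi*f = 2*pi*13 = 81.6814 rad/s
v = a / omega = 7.123 / 81.6814 = 0.087205 m/s


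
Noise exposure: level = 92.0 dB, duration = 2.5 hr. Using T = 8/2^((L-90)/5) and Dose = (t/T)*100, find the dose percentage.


T_allowed = 8 / 2^((92.0 - 90)/5) = 6.06287 hr
Dose = 2.5 / 6.06287 * 100 = 41.235 %


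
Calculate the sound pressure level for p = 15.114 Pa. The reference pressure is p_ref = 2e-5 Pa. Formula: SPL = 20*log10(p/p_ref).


p / p_ref = 15.114 / 2e-5 = 755700
SPL = 20 * log10(755700) = 117.57 dB


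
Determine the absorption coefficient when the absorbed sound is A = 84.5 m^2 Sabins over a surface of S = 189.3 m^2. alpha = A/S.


Absorption coefficient = absorbed power / incident power
alpha = A / S = 84.5 / 189.3 = 0.44638


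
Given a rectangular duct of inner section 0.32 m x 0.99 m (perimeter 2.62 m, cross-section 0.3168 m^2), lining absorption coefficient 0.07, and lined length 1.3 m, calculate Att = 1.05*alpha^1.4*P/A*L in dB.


alpha^1.4 = 0.07^1.4 = 0.0241622
Attenuation rate = 1.05 * alpha^1.4 * P / A
= 1.05 * 0.0241622 * 2.62 / 0.3168 = 0.209818 dB/m
Total Att = 0.209818 * 1.3 = 0.27276 dB


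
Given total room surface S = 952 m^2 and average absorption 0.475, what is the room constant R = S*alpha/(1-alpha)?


R = 952 * 0.475 / (1 - 0.475) = 861.33 m^2


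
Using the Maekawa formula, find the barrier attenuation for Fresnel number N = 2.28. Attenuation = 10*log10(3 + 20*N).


3 + 20*N = 3 + 20*2.28 = 48.6
Att = 10*log10(48.6) = 16.866 dB


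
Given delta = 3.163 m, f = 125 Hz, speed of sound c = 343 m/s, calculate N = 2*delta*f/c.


N = 2*delta*f/c = 2*delta/lambda, where lambda = c/f
lambda = 343 / 125 = 2.744 m
N = 2 * 3.163 / 2.744 = 2.3054


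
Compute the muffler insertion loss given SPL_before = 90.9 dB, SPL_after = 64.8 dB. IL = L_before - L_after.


Insertion loss = SPL without muffler - SPL with muffler
IL = 90.9 - 64.8 = 26.1 dB


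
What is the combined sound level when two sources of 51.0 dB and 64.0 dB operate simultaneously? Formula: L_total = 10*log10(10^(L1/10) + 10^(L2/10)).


10^(51.0/10) = 125893
10^(64.0/10) = 2.51189e+06
Sum = 125893 + 2.51189e+06 = 2.63778e+06
L_total = 10*log10(2.63778e+06) = 64.212 dB


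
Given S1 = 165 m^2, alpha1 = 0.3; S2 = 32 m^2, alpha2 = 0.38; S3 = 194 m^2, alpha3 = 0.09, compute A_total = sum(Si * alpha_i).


165 * 0.3 = 49.5
32 * 0.38 = 12.16
194 * 0.09 = 17.46
A_total = 49.5 + 12.16 + 17.46 = 79.12 m^2


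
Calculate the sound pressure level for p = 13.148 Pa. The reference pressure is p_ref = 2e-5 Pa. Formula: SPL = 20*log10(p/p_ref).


p / p_ref = 13.148 / 2e-5 = 657400
SPL = 20 * log10(657400) = 116.36 dB


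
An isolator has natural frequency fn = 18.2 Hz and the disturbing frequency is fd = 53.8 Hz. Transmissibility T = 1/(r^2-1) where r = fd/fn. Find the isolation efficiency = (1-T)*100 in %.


r = 53.8 / 18.2 = 2.95604
r^2 - 1 = 2.95604^2 - 1 = 7.73817
T = 1/7.73817 = 0.12923
Efficiency = (1 - 0.12923)*100 = 87.077 %


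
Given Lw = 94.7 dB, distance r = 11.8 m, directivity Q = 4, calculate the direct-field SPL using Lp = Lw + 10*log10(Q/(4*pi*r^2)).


4*pi*r^2 = 4*pi*11.8^2 = 1749.74 m^2
Q / (4*pi*r^2) = 4 / 1749.74 = 0.00228605
Lp = 94.7 + 10*log10(0.00228605) = 68.291 dB


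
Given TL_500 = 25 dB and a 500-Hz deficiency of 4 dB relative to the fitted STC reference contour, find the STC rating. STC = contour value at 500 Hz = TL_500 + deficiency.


By ASTM E413, STC = value of the fitted reference contour at 500 Hz.
Contour value at 500 Hz = TL_500 + deficiency = 25 + 4 = 29
STC = 29


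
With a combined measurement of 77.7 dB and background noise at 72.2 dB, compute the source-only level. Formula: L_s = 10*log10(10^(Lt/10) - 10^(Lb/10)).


10^(77.7/10) = 5.88844e+07
10^(72.2/10) = 1.65959e+07
Difference = 5.88844e+07 - 1.65959e+07 = 4.22885e+07
L_source = 10*log10(4.22885e+07) = 76.262 dB


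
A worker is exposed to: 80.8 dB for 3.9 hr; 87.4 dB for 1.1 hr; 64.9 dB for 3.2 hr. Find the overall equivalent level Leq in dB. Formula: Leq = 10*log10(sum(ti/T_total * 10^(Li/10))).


T_total = 3.9 + 1.1 + 3.2 = 8.2 hr
(3.9/8.2) * 10^(80.8/10) = 5.71809e+07
(1.1/8.2) * 10^(87.4/10) = 7.37189e+07
(3.2/8.2) * 10^(64.9/10) = 1.20597e+06
Sum = 5.71809e+07 + 7.37189e+07 + 1.20597e+06 = 1.32106e+08
Leq = 10*log10(1.32106e+08) = 81.209 dB


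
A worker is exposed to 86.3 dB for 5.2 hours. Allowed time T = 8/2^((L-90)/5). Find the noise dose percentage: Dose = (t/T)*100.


T_allowed = 8 / 2^((86.3 - 90)/5) = 13.3614 hr
Dose = 5.2 / 13.3614 * 100 = 38.918 %


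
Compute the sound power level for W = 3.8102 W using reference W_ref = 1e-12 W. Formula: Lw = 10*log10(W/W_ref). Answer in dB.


W / W_ref = 3.8102 / 1e-12 = 3.8102e+12
Lw = 10 * log10(3.8102e+12) = 125.81 dB


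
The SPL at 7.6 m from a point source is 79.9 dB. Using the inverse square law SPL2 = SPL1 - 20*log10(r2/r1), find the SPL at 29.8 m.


r2/r1 = 29.8/7.6 = 3.92105
Correction = 20*log10(3.92105) = 11.868 dB
SPL2 = 79.9 - 11.868 = 68.032 dB


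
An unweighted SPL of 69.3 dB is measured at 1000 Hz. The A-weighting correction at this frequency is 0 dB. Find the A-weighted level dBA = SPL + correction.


A-weighting table: 1000 Hz -> 0 dB correction
SPL_A = SPL + correction = 69.3 + (0) = 69.3 dBA


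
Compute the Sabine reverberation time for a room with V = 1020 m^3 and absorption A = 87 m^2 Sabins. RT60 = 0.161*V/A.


RT60 = 0.161 * 1020 / 87 = 1.8876 s


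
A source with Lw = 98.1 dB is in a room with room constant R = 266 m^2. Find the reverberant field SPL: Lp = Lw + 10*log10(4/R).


4/R = 4/266 = 0.0150376
Lp = 98.1 + 10*log10(0.0150376) = 79.872 dB


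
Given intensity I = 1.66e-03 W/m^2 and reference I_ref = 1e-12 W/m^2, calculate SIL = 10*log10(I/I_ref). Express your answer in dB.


I / I_ref = 1.66e-03 / 1e-12 = 1.66e+09
SIL = 10 * log10(1.66e+09) = 92.201 dB


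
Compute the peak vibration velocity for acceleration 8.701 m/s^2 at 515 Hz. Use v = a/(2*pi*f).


omega = 2*pi*f = 2*pi*515 = 3235.84 rad/s
v = a / omega = 8.701 / 3235.84 = 0.0026889 m/s


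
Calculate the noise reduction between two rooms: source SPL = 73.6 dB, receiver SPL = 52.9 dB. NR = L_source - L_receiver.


NR = L_source - L_receiver (difference between source and receiving room levels)
NR = 73.6 - 52.9 = 20.7 dB


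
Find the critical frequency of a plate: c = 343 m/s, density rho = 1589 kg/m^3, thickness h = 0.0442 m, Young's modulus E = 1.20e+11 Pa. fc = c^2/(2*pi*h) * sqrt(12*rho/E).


12*rho/E = 12*1589/1.20e+11 = 1.589e-07
sqrt(12*rho/E) = sqrt(1.589e-07) = 0.000398623
c^2/(2*pi*h) = 343^2/(2*pi*0.0442) = 423629
fc = 423629 * 0.000398623 = 168.87 Hz


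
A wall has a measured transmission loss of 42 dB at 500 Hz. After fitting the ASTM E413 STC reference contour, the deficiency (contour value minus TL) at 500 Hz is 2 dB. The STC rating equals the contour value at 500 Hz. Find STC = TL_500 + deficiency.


By ASTM E413, STC = value of the fitted reference contour at 500 Hz.
Contour value at 500 Hz = TL_500 + deficiency = 42 + 2 = 44
STC = 44


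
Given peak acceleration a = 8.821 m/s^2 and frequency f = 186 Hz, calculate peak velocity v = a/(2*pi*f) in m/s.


omega = 2*pi*f = 2*pi*186 = 1168.67 rad/s
v = a / omega = 8.821 / 1168.67 = 0.0075479 m/s


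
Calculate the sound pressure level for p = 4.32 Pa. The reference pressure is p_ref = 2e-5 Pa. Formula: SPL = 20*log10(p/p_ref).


p / p_ref = 4.32 / 2e-5 = 216000
SPL = 20 * log10(216000) = 106.69 dB


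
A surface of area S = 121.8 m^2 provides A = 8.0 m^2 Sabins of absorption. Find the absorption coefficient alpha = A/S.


Absorption coefficient = absorbed power / incident power
alpha = A / S = 8.0 / 121.8 = 0.065681


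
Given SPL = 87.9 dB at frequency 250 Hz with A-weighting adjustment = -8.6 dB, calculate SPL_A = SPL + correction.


A-weighting table: 250 Hz -> -8.6 dB correction
SPL_A = SPL + correction = 87.9 + (-8.6) = 79.3 dBA


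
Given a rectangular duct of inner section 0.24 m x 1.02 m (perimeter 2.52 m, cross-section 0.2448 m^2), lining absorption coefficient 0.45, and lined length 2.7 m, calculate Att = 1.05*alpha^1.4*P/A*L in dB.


alpha^1.4 = 0.45^1.4 = 0.326962
Attenuation rate = 1.05 * alpha^1.4 * P / A
= 1.05 * 0.326962 * 2.52 / 0.2448 = 3.53407 dB/m
Total Att = 3.53407 * 2.7 = 9.542 dB


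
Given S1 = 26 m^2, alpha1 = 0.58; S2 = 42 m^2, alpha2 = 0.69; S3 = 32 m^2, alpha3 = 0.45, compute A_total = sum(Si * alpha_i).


26 * 0.58 = 15.08
42 * 0.69 = 28.98
32 * 0.45 = 14.4
A_total = 15.08 + 28.98 + 14.4 = 58.46 m^2


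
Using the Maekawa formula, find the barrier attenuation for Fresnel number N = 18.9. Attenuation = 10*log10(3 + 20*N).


3 + 20*N = 3 + 20*18.9 = 381
Att = 10*log10(381) = 25.809 dB


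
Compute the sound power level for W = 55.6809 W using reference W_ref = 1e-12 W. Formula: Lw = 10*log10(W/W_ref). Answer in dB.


W / W_ref = 55.6809 / 1e-12 = 5.56809e+13
Lw = 10 * log10(5.56809e+13) = 137.46 dB


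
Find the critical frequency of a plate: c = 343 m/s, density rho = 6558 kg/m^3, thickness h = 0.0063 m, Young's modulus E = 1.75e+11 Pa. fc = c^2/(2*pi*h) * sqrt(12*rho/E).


12*rho/E = 12*6558/1.75e+11 = 4.49691e-07
sqrt(12*rho/E) = sqrt(4.49691e-07) = 0.00067059
c^2/(2*pi*h) = 343^2/(2*pi*0.0063) = 2.97213e+06
fc = 2.97213e+06 * 0.00067059 = 1993.1 Hz


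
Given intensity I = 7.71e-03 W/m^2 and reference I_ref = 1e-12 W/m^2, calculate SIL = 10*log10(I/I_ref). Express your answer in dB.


I / I_ref = 7.71e-03 / 1e-12 = 7.71e+09
SIL = 10 * log10(7.71e+09) = 98.871 dB


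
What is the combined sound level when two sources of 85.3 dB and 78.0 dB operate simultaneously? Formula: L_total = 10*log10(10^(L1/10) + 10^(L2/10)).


10^(85.3/10) = 3.38844e+08
10^(78.0/10) = 6.30957e+07
Sum = 3.38844e+08 + 6.30957e+07 = 4.0194e+08
L_total = 10*log10(4.0194e+08) = 86.042 dB


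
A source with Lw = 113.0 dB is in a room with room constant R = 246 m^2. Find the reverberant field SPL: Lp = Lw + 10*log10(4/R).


4/R = 4/246 = 0.0162602
Lp = 113.0 + 10*log10(0.0162602) = 95.111 dB


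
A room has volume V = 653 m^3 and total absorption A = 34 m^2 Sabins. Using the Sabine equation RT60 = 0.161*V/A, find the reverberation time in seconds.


RT60 = 0.161 * 653 / 34 = 3.0921 s


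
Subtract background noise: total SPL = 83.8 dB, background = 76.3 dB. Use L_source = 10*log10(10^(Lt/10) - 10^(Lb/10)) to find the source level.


10^(83.8/10) = 2.39883e+08
10^(76.3/10) = 4.2658e+07
Difference = 2.39883e+08 - 4.2658e+07 = 1.97225e+08
L_source = 10*log10(1.97225e+08) = 82.95 dB


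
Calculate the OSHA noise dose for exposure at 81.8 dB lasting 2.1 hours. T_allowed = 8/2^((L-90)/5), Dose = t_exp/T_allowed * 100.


T_allowed = 8 / 2^((81.8 - 90)/5) = 24.9333 hr
Dose = 2.1 / 24.9333 * 100 = 8.4225 %


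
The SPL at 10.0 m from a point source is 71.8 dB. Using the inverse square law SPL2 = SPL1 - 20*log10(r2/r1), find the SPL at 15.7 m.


r2/r1 = 15.7/10.0 = 1.57
Correction = 20*log10(1.57) = 3.91799 dB
SPL2 = 71.8 - 3.91799 = 67.882 dB


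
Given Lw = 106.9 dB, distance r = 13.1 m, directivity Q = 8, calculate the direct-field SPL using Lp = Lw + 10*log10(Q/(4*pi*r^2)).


4*pi*r^2 = 4*pi*13.1^2 = 2156.51 m^2
Q / (4*pi*r^2) = 8 / 2156.51 = 0.0037097
Lp = 106.9 + 10*log10(0.0037097) = 82.593 dB


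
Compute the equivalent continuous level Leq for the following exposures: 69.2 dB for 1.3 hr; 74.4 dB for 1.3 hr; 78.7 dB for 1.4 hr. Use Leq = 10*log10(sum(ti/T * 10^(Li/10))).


T_total = 1.3 + 1.3 + 1.4 = 4.0 hr
(1.3/4.0) * 10^(69.2/10) = 2.70323e+06
(1.3/4.0) * 10^(74.4/10) = 8.95124e+06
(1.4/4.0) * 10^(78.7/10) = 2.59459e+07
Sum = 2.70323e+06 + 8.95124e+06 + 2.59459e+07 = 3.76004e+07
Leq = 10*log10(3.76004e+07) = 75.752 dB


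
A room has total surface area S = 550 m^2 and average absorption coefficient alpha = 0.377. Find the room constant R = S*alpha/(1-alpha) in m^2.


R = 550 * 0.377 / (1 - 0.377) = 332.83 m^2


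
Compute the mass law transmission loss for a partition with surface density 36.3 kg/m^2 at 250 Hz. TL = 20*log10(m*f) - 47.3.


m * f = 36.3 * 250 = 9075
20*log10(9075) = 79.1569 dB
TL = 79.1569 - 47.3 = 31.857 dB


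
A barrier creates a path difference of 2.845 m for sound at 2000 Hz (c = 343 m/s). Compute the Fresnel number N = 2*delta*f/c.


N = 2*delta*f/c = 2*delta/lambda, where lambda = c/f
lambda = 343 / 2000 = 0.1715 m
N = 2 * 2.845 / 0.1715 = 33.178


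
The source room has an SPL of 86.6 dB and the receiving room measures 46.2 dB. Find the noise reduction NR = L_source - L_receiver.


NR = L_source - L_receiver (difference between source and receiving room levels)
NR = 86.6 - 46.2 = 40.4 dB


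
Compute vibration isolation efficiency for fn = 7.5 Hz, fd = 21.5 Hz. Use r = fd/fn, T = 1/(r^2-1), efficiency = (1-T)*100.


r = 21.5 / 7.5 = 2.86667
r^2 - 1 = 2.86667^2 - 1 = 7.2178
T = 1/7.2178 = 0.138546
Efficiency = (1 - 0.138546)*100 = 86.145 %


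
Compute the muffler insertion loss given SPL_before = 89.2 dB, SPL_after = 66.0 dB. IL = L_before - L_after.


Insertion loss = SPL without muffler - SPL with muffler
IL = 89.2 - 66.0 = 23.2 dB


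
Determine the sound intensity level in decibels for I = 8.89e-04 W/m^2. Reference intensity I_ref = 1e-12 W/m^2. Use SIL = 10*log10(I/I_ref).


I / I_ref = 8.89e-04 / 1e-12 = 8.89e+08
SIL = 10 * log10(8.89e+08) = 89.489 dB


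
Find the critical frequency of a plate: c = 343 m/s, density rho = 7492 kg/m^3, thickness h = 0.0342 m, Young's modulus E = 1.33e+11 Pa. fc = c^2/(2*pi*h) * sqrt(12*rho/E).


12*rho/E = 12*7492/1.33e+11 = 6.7597e-07
sqrt(12*rho/E) = sqrt(6.7597e-07) = 0.000822174
c^2/(2*pi*h) = 343^2/(2*pi*0.0342) = 547498
fc = 547498 * 0.000822174 = 450.14 Hz


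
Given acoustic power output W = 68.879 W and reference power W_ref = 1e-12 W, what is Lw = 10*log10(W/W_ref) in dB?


W / W_ref = 68.879 / 1e-12 = 6.8879e+13
Lw = 10 * log10(6.8879e+13) = 138.38 dB


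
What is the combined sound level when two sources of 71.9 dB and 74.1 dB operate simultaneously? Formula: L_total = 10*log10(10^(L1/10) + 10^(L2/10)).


10^(71.9/10) = 1.54882e+07
10^(74.1/10) = 2.5704e+07
Sum = 1.54882e+07 + 2.5704e+07 = 4.11922e+07
L_total = 10*log10(4.11922e+07) = 76.148 dB


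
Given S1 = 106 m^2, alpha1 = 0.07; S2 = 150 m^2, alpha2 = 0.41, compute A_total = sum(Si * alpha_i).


106 * 0.07 = 7.42
150 * 0.41 = 61.5
A_total = 7.42 + 61.5 = 68.92 m^2


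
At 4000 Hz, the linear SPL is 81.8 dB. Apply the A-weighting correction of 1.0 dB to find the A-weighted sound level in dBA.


A-weighting table: 4000 Hz -> 1.0 dB correction
SPL_A = SPL + correction = 81.8 + (1.0) = 82.8 dBA


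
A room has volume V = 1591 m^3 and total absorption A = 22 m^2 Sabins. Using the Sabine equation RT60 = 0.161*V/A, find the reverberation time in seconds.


RT60 = 0.161 * 1591 / 22 = 11.643 s


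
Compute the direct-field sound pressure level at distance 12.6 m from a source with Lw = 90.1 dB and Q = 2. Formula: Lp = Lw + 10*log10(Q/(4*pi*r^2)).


4*pi*r^2 = 4*pi*12.6^2 = 1995.04 m^2
Q / (4*pi*r^2) = 2 / 1995.04 = 0.00100249
Lp = 90.1 + 10*log10(0.00100249) = 60.111 dB


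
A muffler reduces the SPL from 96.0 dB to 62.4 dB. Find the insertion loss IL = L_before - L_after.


Insertion loss = SPL without muffler - SPL with muffler
IL = 96.0 - 62.4 = 33.6 dB


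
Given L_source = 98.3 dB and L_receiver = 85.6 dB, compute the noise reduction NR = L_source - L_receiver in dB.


NR = L_source - L_receiver (difference between source and receiving room levels)
NR = 98.3 - 85.6 = 12.7 dB


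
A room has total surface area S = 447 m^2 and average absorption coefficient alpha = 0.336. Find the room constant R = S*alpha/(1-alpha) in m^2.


R = 447 * 0.336 / (1 - 0.336) = 226.19 m^2


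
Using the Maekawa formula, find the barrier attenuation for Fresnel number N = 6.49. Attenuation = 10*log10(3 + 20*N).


3 + 20*N = 3 + 20*6.49 = 132.8
Att = 10*log10(132.8) = 21.232 dB


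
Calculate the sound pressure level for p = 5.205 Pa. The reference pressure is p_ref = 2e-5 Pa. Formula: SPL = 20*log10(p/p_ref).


p / p_ref = 5.205 / 2e-5 = 260250
SPL = 20 * log10(260250) = 108.31 dB


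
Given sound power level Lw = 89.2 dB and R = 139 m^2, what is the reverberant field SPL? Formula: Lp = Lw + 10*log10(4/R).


4/R = 4/139 = 0.028777
Lp = 89.2 + 10*log10(0.028777) = 73.79 dB


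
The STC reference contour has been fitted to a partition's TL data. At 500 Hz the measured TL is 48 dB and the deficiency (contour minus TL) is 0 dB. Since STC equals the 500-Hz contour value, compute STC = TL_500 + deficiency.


By ASTM E413, STC = value of the fitted reference contour at 500 Hz.
Contour value at 500 Hz = TL_500 + deficiency = 48 + 0 = 48
STC = 48


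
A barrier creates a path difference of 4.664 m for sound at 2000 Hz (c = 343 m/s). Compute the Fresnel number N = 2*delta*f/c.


N = 2*delta*f/c = 2*delta/lambda, where lambda = c/f
lambda = 343 / 2000 = 0.1715 m
N = 2 * 4.664 / 0.1715 = 54.391


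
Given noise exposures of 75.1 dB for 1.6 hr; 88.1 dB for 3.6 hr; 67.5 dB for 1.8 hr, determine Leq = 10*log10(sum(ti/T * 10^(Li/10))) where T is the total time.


T_total = 1.6 + 3.6 + 1.8 = 7.0 hr
(1.6/7.0) * 10^(75.1/10) = 7.39643e+06
(3.6/7.0) * 10^(88.1/10) = 3.32051e+08
(1.8/7.0) * 10^(67.5/10) = 1.44602e+06
Sum = 7.39643e+06 + 3.32051e+08 + 1.44602e+06 = 3.40893e+08
Leq = 10*log10(3.40893e+08) = 85.326 dB


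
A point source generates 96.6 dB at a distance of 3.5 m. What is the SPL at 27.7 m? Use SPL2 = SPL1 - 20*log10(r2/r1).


r2/r1 = 27.7/3.5 = 7.91429
Correction = 20*log10(7.91429) = 17.9682 dB
SPL2 = 96.6 - 17.9682 = 78.632 dB


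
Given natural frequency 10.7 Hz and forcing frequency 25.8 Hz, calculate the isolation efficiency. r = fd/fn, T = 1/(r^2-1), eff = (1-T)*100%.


r = 25.8 / 10.7 = 2.41121
r^2 - 1 = 2.41121^2 - 1 = 4.81393
T = 1/4.81393 = 0.20773
Efficiency = (1 - 0.20773)*100 = 79.227 %


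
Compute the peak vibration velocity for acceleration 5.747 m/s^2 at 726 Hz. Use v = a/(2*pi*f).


omega = 2*pi*f = 2*pi*726 = 4561.59 rad/s
v = a / omega = 5.747 / 4561.59 = 0.0012599 m/s


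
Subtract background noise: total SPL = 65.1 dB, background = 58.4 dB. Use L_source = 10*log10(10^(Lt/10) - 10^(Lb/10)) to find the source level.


10^(65.1/10) = 3.23594e+06
10^(58.4/10) = 691831
Difference = 3.23594e+06 - 691831 = 2.54411e+06
L_source = 10*log10(2.54411e+06) = 64.055 dB
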